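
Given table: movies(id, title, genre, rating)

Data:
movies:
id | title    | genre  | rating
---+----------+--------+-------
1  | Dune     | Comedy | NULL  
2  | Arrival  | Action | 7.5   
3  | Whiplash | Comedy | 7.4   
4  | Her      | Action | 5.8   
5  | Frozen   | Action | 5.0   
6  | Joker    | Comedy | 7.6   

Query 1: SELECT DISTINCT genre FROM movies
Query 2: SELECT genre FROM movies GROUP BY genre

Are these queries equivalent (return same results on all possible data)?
Yes, equivalent

Both queries return: [('Action',), ('Comedy',)]

Reason: Both get unique genres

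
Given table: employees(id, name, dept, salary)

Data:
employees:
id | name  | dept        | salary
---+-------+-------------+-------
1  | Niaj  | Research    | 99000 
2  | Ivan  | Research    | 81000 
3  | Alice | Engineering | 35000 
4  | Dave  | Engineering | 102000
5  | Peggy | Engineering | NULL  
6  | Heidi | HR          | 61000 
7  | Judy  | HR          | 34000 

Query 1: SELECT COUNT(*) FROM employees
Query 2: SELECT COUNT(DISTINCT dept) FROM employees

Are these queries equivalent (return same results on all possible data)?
No, not equivalent

Query 1 returns: [(7,)]
Query 2 returns: [(3,)]

Reason: COUNT(*) counts rows, COUNT(DISTINCT dept) counts unique depts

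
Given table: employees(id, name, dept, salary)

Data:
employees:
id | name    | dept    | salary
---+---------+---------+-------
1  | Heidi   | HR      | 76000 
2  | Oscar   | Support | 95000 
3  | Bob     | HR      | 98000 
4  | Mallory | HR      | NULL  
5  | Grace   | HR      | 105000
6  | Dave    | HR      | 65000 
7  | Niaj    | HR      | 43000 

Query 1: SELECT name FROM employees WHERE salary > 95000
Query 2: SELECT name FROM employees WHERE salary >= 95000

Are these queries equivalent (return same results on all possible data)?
No, not equivalent

Query 1 returns: [('Bob',), ('Grace',)]
Query 2 returns: [('Oscar',), ('Bob',), ('Grace',)]

Reason: > vs >= gives different results when salary = 95000 exists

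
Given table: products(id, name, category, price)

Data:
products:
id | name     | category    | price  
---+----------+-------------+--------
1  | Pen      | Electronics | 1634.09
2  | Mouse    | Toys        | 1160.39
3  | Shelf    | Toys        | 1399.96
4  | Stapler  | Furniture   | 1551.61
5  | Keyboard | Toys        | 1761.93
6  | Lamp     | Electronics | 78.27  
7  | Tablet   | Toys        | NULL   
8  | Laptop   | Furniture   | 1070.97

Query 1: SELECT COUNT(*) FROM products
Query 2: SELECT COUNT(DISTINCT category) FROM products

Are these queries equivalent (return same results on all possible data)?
No, not equivalent

Query 1 returns: [(8,)]
Query 2 returns: [(3,)]

Reason: COUNT(*) counts rows, COUNT(DISTINCT category) counts unique categorys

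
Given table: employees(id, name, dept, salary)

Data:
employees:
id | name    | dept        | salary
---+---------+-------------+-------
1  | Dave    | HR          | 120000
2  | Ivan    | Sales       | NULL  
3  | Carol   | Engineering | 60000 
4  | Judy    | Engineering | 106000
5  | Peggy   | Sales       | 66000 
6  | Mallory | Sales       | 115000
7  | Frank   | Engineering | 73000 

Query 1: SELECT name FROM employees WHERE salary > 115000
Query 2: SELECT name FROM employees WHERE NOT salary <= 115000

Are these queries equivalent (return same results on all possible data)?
Yes, equivalent

Both queries return: [('Dave',)]

Reason: Both filter salary > 115000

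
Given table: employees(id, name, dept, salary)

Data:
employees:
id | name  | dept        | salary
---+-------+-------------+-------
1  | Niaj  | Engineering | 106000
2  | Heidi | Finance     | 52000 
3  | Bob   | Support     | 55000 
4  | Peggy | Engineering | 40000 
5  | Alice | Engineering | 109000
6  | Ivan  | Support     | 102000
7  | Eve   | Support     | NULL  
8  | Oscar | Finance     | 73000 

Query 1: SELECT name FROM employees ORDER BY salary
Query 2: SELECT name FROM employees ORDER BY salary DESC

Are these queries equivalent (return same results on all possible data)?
No, not equivalent

Query 1 returns: [('Eve',), ('Peggy',), ('Heidi',), ('Bob',), ('Oscar',), ('Ivan',), ('Niaj',), ('Alice',)]
Query 2 returns: [('Alice',), ('Niaj',), ('Ivan',), ('Oscar',), ('Bob',), ('Heidi',), ('Peggy',), ('Eve',)]

Reason: ASC vs DESC gives opposite ordering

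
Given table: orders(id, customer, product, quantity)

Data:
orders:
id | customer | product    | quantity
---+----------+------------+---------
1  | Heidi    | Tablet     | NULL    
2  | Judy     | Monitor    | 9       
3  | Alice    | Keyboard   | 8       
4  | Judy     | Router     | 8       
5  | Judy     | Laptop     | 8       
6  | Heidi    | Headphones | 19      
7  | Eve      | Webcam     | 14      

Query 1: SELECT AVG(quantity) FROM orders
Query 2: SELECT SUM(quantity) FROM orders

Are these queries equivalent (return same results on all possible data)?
No, not equivalent

Query 1 returns: [(11.0,)]
Query 2 returns: [(66,)]

Reason: AVG vs SUM give different aggregate values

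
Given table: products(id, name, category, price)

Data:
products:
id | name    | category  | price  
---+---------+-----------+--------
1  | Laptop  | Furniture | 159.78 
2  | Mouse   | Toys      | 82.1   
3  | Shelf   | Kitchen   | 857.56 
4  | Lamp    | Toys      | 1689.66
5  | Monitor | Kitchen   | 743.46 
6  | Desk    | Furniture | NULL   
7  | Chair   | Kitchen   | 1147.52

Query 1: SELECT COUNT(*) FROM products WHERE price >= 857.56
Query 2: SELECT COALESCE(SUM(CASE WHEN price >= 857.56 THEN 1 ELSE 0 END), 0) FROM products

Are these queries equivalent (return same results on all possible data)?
Yes, equivalent

Both queries return: [(3,)]

Reason: COUNT with WHERE vs conditional SUM (COALESCE handles empty-table NULL)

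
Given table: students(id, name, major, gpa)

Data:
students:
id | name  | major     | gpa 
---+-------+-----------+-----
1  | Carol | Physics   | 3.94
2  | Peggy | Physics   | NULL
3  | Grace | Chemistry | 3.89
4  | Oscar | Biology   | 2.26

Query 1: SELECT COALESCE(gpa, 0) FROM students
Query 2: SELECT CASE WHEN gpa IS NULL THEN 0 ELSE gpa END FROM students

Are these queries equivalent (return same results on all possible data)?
Yes, equivalent

Both queries return: [(0,), (2.26,), (3.89,), (3.94,)]

Reason: COALESCE vs CASE for NULL handling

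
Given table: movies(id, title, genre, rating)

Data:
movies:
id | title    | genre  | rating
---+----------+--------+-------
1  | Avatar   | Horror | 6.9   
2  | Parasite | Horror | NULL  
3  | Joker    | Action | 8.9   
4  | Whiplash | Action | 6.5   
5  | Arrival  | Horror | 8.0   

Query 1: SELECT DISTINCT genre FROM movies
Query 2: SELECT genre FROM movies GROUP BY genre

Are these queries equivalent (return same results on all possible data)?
Yes, equivalent

Both queries return: [('Action',), ('Horror',)]

Reason: Both get unique genres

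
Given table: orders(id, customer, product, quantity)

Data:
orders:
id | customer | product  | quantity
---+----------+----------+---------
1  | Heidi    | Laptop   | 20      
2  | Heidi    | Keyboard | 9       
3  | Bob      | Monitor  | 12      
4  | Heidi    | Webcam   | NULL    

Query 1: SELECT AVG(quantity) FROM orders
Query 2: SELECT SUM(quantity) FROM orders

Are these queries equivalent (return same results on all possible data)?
No, not equivalent

Query 1 returns: [(13.666666666666666,)]
Query 2 returns: [(41,)]

Reason: AVG vs SUM give different aggregate values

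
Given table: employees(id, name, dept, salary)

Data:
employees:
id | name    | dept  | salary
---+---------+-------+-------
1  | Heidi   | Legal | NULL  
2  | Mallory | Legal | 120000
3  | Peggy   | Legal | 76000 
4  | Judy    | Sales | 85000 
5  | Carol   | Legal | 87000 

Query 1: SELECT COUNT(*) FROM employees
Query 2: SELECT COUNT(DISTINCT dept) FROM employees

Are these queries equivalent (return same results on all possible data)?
No, not equivalent

Query 1 returns: [(5,)]
Query 2 returns: [(2,)]

Reason: COUNT(*) counts rows, COUNT(DISTINCT dept) counts unique depts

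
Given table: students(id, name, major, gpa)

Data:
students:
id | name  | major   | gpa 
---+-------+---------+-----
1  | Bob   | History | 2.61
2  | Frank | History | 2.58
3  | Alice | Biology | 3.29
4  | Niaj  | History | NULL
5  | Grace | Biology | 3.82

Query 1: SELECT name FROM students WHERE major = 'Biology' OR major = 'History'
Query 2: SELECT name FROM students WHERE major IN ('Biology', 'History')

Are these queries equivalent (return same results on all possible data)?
Yes, equivalent

Both queries return: [('Alice',), ('Bob',), ('Frank',), ('Grace',), ('Niaj',)]

Reason: OR vs IN are equivalent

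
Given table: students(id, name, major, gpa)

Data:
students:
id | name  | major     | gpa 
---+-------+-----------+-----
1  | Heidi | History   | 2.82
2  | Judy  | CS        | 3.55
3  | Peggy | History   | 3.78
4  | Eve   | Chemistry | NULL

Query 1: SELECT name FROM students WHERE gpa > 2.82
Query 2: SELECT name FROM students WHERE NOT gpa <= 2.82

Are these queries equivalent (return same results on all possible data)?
Yes, equivalent

Both queries return: [('Judy',), ('Peggy',)]

Reason: Both filter gpa > 2.82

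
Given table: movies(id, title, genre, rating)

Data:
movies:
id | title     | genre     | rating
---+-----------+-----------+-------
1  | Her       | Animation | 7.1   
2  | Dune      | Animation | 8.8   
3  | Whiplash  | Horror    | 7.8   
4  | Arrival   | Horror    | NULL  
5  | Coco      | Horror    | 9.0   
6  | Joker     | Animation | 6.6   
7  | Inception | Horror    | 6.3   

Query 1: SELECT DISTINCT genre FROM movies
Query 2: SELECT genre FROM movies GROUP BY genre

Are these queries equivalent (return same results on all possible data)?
Yes, equivalent

Both queries return: [('Animation',), ('Horror',)]

Reason: Both get unique genres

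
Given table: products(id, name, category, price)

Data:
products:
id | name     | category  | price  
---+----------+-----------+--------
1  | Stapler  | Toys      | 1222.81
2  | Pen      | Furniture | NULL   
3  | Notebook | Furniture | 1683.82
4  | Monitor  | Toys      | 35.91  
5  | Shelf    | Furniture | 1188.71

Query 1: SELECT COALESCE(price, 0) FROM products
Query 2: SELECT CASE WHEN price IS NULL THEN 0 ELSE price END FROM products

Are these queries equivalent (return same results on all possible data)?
Yes, equivalent

Both queries return: [(0,), (35.91,), (1188.71,), (1222.81,), (1683.82,)]

Reason: COALESCE vs CASE for NULL handling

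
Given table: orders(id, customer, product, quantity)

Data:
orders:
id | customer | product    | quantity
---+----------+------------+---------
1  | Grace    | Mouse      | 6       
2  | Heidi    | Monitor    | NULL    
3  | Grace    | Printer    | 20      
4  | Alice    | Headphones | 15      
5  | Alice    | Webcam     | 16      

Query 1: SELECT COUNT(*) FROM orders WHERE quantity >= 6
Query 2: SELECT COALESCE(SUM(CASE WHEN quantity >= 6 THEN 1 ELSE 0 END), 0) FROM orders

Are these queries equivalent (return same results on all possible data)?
Yes, equivalent

Both queries return: [(4,)]

Reason: COUNT with WHERE vs conditional SUM (COALESCE handles empty-table NULL)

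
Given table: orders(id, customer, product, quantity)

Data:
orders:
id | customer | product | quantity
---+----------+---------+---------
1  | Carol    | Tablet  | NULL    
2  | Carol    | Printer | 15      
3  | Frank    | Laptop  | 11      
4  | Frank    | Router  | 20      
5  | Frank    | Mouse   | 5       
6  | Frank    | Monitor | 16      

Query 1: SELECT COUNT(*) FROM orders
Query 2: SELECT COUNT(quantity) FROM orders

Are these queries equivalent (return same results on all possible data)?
No, not equivalent

Query 1 returns: [(6,)]
Query 2 returns: [(5,)]

Reason: COUNT(*) includes NULLs, COUNT(column) excludes them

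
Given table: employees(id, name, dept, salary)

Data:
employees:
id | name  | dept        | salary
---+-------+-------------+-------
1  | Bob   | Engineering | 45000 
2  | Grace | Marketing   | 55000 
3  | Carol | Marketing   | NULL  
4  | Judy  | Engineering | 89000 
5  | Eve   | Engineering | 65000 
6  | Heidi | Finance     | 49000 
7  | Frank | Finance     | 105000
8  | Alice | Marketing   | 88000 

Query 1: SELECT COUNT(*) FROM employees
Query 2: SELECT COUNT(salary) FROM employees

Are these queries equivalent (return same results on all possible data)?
No, not equivalent

Query 1 returns: [(8,)]
Query 2 returns: [(7,)]

Reason: COUNT(*) includes NULLs, COUNT(column) excludes them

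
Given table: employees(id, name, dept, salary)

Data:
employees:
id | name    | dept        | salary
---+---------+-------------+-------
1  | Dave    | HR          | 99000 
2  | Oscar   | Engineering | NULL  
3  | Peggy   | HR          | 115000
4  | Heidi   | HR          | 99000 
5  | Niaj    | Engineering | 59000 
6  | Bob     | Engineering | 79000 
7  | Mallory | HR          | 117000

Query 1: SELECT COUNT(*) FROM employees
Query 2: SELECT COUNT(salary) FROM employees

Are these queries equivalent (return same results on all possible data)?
No, not equivalent

Query 1 returns: [(7,)]
Query 2 returns: [(6,)]

Reason: COUNT(*) includes NULLs, COUNT(column) excludes them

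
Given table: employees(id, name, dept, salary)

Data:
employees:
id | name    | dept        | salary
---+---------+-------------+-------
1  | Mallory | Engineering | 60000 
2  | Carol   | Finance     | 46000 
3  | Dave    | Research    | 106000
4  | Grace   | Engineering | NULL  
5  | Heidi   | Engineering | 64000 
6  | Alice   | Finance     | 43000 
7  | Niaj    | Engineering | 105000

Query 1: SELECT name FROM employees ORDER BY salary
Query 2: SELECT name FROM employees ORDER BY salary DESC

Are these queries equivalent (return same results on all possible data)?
No, not equivalent

Query 1 returns: [('Grace',), ('Alice',), ('Carol',), ('Mallory',), ('Heidi',), ('Niaj',), ('Dave',)]
Query 2 returns: [('Dave',), ('Niaj',), ('Heidi',), ('Mallory',), ('Carol',), ('Alice',), ('Grace',)]

Reason: ASC vs DESC gives opposite ordering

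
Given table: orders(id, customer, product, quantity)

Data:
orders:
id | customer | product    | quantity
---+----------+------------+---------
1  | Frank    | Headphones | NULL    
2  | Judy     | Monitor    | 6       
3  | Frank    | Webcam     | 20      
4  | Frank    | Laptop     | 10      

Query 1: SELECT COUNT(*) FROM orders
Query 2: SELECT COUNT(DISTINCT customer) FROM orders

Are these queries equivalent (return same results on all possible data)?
No, not equivalent

Query 1 returns: [(4,)]
Query 2 returns: [(2,)]

Reason: COUNT(*) counts rows, COUNT(DISTINCT customer) counts unique customers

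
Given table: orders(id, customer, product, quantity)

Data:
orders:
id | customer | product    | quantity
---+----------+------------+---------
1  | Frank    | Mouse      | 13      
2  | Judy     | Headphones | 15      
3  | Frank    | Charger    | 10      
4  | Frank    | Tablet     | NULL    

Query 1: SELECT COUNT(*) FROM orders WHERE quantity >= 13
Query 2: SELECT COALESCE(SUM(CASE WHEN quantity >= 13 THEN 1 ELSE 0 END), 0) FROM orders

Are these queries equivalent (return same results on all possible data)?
Yes, equivalent

Both queries return: [(2,)]

Reason: COUNT with WHERE vs conditional SUM (COALESCE handles empty-table NULL)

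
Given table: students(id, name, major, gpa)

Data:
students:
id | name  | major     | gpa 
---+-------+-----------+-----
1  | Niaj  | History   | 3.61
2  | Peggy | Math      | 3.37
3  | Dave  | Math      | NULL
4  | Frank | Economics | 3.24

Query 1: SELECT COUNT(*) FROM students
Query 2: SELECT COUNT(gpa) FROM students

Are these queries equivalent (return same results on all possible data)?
No, not equivalent

Query 1 returns: [(4,)]
Query 2 returns: [(3,)]

Reason: COUNT(*) includes NULLs, COUNT(column) excludes them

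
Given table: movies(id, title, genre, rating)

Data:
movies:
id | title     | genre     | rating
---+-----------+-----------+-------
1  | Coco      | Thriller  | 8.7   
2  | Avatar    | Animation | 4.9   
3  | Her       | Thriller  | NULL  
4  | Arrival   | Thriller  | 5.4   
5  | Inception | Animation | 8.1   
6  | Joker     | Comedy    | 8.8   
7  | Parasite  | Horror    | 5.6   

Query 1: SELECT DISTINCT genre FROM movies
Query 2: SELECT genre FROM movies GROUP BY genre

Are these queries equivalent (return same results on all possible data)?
Yes, equivalent

Both queries return: [('Animation',), ('Comedy',), ('Horror',), ('Thriller',)]

Reason: Both get unique genres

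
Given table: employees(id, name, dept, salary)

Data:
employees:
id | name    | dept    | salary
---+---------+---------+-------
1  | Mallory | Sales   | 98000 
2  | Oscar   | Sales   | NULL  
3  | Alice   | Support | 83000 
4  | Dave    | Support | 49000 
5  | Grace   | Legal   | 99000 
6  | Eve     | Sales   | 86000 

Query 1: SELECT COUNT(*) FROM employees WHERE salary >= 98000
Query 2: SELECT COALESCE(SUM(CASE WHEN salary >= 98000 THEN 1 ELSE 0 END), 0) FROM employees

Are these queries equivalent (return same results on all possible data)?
Yes, equivalent

Both queries return: [(2,)]

Reason: COUNT with WHERE vs conditional SUM (COALESCE handles empty-table NULL)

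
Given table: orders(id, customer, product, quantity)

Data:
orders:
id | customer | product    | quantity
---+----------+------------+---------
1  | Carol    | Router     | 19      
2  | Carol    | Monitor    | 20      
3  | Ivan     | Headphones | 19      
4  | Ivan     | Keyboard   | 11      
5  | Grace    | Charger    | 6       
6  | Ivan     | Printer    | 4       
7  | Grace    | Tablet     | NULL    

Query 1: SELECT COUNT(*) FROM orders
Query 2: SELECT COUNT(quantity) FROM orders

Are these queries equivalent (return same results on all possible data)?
No, not equivalent

Query 1 returns: [(7,)]
Query 2 returns: [(6,)]

Reason: COUNT(*) includes NULLs, COUNT(column) excludes them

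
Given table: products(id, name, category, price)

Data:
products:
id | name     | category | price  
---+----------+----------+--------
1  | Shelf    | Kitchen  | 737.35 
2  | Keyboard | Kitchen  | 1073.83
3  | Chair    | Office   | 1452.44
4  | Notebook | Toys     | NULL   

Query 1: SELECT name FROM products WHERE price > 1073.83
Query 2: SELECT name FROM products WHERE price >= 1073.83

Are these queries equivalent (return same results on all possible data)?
No, not equivalent

Query 1 returns: [('Chair',)]
Query 2 returns: [('Keyboard',), ('Chair',)]

Reason: > vs >= gives different results when price = 1073.83 exists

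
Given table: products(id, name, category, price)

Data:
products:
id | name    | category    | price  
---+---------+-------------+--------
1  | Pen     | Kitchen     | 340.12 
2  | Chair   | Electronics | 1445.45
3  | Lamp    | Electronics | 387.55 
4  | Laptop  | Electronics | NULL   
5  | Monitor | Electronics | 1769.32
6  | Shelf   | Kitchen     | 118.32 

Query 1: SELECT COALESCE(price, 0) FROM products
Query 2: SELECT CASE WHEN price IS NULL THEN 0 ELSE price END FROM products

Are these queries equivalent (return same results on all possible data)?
Yes, equivalent

Both queries return: [(0,), (118.32,), (340.12,), (387.55,), (1445.45,), (1769.32,)]

Reason: COALESCE vs CASE for NULL handling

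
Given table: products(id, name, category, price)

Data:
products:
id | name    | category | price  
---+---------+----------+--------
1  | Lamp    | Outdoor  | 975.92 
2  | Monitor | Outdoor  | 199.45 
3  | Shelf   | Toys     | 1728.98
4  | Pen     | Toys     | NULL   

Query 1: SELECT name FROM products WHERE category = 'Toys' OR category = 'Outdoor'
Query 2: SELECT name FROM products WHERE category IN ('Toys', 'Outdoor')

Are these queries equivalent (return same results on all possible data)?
Yes, equivalent

Both queries return: [('Lamp',), ('Monitor',), ('Pen',), ('Shelf',)]

Reason: OR vs IN are equivalent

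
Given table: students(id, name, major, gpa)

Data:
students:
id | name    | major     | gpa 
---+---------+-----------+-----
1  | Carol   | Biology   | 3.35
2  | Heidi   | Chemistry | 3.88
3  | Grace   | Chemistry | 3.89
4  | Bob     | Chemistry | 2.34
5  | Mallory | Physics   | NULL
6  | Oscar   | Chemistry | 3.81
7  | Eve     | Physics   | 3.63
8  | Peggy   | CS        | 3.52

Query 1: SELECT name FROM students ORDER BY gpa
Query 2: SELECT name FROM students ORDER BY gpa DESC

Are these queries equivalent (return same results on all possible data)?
No, not equivalent

Query 1 returns: [('Mallory',), ('Bob',), ('Carol',), ('Peggy',), ('Eve',), ('Oscar',), ('Heidi',), ('Grace',)]
Query 2 returns: [('Grace',), ('Heidi',), ('Oscar',), ('Eve',), ('Peggy',), ('Carol',), ('Bob',), ('Mallory',)]

Reason: ASC vs DESC gives opposite ordering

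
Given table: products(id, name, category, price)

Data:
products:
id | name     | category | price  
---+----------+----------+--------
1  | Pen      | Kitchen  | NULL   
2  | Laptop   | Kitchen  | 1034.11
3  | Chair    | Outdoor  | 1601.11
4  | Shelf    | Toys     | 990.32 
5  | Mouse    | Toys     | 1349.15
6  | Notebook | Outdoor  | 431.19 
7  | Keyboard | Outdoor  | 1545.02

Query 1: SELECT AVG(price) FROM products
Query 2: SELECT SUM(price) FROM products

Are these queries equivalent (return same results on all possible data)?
No, not equivalent

Query 1 returns: [(1158.4833333333333,)]
Query 2 returns: [(6950.9,)]

Reason: AVG vs SUM give different aggregate values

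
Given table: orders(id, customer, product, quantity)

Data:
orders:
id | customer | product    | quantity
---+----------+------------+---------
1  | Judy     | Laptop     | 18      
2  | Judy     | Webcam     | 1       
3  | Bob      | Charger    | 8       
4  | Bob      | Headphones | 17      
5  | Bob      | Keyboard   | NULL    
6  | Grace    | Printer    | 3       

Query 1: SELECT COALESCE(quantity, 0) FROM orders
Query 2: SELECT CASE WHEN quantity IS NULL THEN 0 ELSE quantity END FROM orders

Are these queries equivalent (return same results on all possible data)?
Yes, equivalent

Both queries return: [(0,), (1,), (3,), (8,), (17,), (18,)]

Reason: COALESCE vs CASE for NULL handling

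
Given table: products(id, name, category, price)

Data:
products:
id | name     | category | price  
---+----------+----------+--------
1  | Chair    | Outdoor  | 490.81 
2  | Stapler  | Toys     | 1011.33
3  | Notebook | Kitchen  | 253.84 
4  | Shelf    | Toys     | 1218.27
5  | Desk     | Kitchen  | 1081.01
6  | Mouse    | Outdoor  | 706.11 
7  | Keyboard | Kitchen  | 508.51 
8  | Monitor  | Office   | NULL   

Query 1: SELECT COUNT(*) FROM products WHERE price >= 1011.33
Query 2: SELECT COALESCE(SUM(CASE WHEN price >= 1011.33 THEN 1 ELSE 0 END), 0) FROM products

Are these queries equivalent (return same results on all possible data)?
Yes, equivalent

Both queries return: [(3,)]

Reason: COUNT with WHERE vs conditional SUM (COALESCE handles empty-table NULL)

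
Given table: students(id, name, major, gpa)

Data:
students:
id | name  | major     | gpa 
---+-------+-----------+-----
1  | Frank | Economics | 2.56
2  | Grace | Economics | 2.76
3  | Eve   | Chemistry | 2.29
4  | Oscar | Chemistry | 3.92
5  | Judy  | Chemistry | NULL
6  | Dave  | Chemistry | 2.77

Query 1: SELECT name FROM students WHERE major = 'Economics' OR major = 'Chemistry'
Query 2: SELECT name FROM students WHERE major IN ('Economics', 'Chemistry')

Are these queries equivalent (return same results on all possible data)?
Yes, equivalent

Both queries return: [('Dave',), ('Eve',), ('Frank',), ('Grace',), ('Judy',), ('Oscar',)]

Reason: OR vs IN are equivalent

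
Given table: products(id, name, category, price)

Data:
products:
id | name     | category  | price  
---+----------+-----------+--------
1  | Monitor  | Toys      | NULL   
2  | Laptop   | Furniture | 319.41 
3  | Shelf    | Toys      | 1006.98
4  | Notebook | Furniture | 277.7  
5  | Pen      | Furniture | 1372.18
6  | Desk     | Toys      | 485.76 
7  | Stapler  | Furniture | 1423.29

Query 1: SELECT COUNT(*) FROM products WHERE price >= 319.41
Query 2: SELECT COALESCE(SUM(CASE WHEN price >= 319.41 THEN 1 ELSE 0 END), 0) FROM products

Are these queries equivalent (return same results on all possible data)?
Yes, equivalent

Both queries return: [(5,)]

Reason: COUNT with WHERE vs conditional SUM (COALESCE handles empty-table NULL)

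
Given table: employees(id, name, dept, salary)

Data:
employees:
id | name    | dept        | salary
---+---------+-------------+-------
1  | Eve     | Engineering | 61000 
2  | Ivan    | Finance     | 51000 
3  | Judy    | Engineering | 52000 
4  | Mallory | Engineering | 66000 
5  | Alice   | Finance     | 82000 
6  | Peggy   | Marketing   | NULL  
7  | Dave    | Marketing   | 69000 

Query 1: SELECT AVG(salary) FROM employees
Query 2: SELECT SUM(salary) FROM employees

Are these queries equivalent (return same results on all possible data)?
No, not equivalent

Query 1 returns: [(63500.0,)]
Query 2 returns: [(381000,)]

Reason: AVG vs SUM give different aggregate values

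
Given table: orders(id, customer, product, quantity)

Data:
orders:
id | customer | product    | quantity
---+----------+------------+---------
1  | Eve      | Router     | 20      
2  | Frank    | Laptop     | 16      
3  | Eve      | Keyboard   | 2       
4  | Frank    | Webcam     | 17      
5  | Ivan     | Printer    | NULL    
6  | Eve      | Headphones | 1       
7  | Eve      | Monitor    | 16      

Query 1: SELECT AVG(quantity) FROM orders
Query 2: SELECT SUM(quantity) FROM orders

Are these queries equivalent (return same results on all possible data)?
No, not equivalent

Query 1 returns: [(12.0,)]
Query 2 returns: [(72,)]

Reason: AVG vs SUM give different aggregate values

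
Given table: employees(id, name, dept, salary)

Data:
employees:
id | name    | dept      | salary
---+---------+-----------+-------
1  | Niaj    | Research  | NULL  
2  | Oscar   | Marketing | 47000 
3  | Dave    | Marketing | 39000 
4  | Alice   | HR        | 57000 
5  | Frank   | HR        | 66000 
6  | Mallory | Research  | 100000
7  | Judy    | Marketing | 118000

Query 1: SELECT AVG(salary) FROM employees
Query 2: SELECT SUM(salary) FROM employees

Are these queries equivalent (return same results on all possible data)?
No, not equivalent

Query 1 returns: [(71166.66666666667,)]
Query 2 returns: [(427000,)]

Reason: AVG vs SUM give different aggregate values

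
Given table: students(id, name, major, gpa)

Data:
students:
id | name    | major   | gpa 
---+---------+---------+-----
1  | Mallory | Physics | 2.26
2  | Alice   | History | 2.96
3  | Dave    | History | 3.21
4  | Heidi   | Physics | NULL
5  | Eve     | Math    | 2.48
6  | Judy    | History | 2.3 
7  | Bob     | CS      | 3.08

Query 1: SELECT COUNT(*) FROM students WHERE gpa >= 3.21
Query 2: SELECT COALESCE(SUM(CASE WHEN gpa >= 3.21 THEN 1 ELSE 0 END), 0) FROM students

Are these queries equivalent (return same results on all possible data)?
Yes, equivalent

Both queries return: [(1,)]

Reason: COUNT with WHERE vs conditional SUM (COALESCE handles empty-table NULL)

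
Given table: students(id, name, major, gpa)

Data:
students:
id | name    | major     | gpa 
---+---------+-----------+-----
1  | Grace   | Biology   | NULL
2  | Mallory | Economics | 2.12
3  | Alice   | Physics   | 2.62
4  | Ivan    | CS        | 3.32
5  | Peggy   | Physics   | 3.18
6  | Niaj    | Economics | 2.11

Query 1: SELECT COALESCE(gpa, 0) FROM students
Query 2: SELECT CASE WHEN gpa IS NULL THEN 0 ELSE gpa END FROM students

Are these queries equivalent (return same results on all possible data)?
Yes, equivalent

Both queries return: [(0,), (2.11,), (2.12,), (2.62,), (3.18,), (3.32,)]

Reason: COALESCE vs CASE for NULL handling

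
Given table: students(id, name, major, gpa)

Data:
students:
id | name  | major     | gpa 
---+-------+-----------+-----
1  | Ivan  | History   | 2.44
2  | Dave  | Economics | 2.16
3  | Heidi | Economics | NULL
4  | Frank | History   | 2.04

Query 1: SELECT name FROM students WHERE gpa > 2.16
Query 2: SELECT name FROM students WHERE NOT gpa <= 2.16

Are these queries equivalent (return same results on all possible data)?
Yes, equivalent

Both queries return: [('Ivan',)]

Reason: Both filter gpa > 2.16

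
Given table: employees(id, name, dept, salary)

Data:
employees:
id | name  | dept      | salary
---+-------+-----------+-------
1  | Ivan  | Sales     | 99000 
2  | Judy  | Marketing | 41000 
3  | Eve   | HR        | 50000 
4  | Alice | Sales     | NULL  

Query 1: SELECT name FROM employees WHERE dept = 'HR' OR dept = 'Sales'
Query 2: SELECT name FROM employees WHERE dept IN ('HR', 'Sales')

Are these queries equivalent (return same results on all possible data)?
Yes, equivalent

Both queries return: [('Alice',), ('Eve',), ('Ivan',)]

Reason: OR vs IN are equivalent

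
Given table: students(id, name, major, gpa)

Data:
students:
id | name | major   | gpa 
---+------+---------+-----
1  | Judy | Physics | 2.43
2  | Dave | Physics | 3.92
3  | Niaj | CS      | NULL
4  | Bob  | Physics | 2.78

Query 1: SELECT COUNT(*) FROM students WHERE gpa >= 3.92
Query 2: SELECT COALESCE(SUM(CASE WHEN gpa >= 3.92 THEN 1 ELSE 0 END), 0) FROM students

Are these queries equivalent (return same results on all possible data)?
Yes, equivalent

Both queries return: [(1,)]

Reason: COUNT with WHERE vs conditional SUM (COALESCE handles empty-table NULL)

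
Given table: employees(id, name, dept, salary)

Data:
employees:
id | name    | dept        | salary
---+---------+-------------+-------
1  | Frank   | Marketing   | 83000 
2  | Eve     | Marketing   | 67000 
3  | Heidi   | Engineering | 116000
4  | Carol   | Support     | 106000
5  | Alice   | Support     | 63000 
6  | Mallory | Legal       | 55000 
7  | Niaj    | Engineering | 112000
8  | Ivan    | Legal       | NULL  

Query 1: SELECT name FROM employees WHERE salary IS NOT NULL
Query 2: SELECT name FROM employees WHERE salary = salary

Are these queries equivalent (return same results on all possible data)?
Yes, equivalent

Both queries return: [('Alice',), ('Carol',), ('Eve',), ('Frank',), ('Heidi',), ('Mallory',), ('Niaj',)]

Reason: IS NOT NULL vs self-equality (both exclude NULLs)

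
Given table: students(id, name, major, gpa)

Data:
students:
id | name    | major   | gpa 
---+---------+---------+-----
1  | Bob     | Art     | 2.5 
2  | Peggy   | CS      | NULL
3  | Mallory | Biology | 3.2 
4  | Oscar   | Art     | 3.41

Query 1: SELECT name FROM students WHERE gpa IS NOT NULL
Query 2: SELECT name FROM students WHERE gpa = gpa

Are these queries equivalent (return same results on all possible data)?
Yes, equivalent

Both queries return: [('Bob',), ('Mallory',), ('Oscar',)]

Reason: IS NOT NULL vs self-equality (both exclude NULLs)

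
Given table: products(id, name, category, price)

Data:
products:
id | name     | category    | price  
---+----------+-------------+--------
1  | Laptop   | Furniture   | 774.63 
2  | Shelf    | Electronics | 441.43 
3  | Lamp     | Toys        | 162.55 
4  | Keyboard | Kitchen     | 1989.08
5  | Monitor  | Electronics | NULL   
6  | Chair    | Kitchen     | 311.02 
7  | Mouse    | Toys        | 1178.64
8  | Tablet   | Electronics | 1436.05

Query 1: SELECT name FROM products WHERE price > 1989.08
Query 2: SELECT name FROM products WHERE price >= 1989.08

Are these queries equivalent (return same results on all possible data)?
No, not equivalent

Query 1 returns: []
Query 2 returns: [('Keyboard',)]

Reason: > vs >= gives different results when price = 1989.08 exists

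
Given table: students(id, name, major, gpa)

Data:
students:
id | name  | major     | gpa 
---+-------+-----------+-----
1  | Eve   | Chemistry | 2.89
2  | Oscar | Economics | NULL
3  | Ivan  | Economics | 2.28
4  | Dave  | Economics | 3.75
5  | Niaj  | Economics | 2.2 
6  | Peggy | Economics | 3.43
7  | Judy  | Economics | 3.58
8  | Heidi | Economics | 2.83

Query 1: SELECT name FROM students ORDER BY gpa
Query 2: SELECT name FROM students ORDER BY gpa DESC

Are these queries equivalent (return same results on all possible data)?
No, not equivalent

Query 1 returns: [('Oscar',), ('Niaj',), ('Ivan',), ('Heidi',), ('Eve',), ('Peggy',), ('Judy',), ('Dave',)]
Query 2 returns: [('Dave',), ('Judy',), ('Peggy',), ('Eve',), ('Heidi',), ('Ivan',), ('Niaj',), ('Oscar',)]

Reason: ASC vs DESC gives opposite ordering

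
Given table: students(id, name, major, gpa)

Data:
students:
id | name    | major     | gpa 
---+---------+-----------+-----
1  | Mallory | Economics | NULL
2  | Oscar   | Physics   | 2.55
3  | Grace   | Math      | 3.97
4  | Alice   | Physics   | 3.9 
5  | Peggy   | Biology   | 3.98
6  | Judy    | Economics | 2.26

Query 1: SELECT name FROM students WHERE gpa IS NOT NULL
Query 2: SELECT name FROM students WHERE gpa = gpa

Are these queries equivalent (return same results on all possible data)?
Yes, equivalent

Both queries return: [('Alice',), ('Grace',), ('Judy',), ('Oscar',), ('Peggy',)]

Reason: IS NOT NULL vs self-equality (both exclude NULLs)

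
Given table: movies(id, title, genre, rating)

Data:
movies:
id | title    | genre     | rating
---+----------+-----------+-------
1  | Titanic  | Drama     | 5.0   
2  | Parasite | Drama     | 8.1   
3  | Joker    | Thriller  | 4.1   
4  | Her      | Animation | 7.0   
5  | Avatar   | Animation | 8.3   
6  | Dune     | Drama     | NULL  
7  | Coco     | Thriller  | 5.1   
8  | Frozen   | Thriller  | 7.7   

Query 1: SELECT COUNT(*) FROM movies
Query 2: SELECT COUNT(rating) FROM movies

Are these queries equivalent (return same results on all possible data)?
No, not equivalent

Query 1 returns: [(8,)]
Query 2 returns: [(7,)]

Reason: COUNT(*) includes NULLs, COUNT(column) excludes them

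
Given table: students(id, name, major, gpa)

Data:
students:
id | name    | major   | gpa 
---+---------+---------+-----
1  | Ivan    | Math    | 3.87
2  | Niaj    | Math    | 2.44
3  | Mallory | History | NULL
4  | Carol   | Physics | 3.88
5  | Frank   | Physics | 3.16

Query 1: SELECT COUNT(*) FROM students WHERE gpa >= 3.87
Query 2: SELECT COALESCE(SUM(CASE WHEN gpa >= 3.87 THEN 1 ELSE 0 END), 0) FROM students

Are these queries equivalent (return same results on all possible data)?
Yes, equivalent

Both queries return: [(2,)]

Reason: COUNT with WHERE vs conditional SUM (COALESCE handles empty-table NULL)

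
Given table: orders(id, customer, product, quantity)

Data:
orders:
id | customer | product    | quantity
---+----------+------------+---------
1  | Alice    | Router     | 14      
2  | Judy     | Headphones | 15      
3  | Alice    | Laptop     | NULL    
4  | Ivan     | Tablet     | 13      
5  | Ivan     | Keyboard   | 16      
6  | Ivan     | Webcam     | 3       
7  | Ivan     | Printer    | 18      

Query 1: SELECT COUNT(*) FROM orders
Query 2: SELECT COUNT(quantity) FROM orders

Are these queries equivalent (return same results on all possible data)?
No, not equivalent

Query 1 returns: [(7,)]
Query 2 returns: [(6,)]

Reason: COUNT(*) includes NULLs, COUNT(column) excludes them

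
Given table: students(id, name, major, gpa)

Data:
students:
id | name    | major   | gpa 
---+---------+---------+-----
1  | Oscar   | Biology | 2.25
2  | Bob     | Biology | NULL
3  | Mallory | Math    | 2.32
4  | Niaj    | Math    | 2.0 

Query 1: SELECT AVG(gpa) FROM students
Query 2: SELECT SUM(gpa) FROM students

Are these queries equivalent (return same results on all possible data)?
No, not equivalent

Query 1 returns: [(2.19,)]
Query 2 returns: [(6.57,)]

Reason: AVG vs SUM give different aggregate values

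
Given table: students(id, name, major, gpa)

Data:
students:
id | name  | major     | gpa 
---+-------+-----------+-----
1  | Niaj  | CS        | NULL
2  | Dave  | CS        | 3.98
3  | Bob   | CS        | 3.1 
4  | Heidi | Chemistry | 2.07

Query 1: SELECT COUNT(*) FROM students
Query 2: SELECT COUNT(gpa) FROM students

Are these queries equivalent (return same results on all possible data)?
No, not equivalent

Query 1 returns: [(4,)]
Query 2 returns: [(3,)]

Reason: COUNT(*) includes NULLs, COUNT(column) excludes them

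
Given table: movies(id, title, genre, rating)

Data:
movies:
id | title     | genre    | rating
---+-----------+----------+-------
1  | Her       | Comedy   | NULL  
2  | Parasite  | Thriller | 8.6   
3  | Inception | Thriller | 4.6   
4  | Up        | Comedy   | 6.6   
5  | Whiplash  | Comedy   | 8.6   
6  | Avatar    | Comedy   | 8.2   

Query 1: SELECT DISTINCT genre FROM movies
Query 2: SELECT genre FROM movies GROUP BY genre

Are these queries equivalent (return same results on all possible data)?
Yes, equivalent

Both queries return: [('Comedy',), ('Thriller',)]

Reason: Both get unique genres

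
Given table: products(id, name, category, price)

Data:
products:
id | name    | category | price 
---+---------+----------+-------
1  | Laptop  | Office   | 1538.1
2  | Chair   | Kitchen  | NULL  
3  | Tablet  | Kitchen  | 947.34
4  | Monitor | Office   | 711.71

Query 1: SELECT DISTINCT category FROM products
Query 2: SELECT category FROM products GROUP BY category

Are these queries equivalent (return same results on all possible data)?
Yes, equivalent

Both queries return: [('Kitchen',), ('Office',)]

Reason: Both get unique categorys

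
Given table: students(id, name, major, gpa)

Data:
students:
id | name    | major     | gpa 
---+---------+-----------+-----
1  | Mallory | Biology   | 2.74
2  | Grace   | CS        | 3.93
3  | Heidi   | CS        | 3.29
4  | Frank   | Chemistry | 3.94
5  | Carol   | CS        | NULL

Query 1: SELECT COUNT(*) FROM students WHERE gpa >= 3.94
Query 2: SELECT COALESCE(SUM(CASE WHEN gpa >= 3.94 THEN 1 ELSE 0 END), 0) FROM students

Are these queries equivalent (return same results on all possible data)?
Yes, equivalent

Both queries return: [(1,)]

Reason: COUNT with WHERE vs conditional SUM (COALESCE handles empty-table NULL)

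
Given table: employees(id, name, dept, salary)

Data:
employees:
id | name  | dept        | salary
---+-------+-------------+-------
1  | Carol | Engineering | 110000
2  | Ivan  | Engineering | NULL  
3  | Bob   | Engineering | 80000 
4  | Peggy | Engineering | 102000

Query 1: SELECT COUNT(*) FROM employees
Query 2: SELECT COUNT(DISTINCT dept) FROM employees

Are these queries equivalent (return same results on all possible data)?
No, not equivalent

Query 1 returns: [(4,)]
Query 2 returns: [(1,)]

Reason: COUNT(*) counts rows, COUNT(DISTINCT dept) counts unique depts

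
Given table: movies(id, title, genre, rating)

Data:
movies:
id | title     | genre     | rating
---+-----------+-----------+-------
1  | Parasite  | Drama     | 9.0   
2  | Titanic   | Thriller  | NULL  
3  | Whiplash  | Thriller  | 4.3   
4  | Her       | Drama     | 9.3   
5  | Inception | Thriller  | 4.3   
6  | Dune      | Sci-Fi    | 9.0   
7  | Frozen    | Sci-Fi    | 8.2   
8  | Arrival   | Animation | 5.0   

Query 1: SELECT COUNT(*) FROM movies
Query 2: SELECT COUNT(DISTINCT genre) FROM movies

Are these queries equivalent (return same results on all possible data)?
No, not equivalent

Query 1 returns: [(8,)]
Query 2 returns: [(4,)]

Reason: COUNT(*) counts rows, COUNT(DISTINCT genre) counts unique genres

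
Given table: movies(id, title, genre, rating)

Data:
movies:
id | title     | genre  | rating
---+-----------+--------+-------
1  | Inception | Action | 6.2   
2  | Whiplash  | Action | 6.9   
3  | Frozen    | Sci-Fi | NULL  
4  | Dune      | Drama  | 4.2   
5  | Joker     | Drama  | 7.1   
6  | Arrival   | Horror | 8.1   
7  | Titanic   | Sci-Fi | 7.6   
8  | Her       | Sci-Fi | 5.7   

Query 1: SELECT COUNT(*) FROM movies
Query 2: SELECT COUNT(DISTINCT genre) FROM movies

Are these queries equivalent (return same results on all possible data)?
No, not equivalent

Query 1 returns: [(8,)]
Query 2 returns: [(4,)]

Reason: COUNT(*) counts rows, COUNT(DISTINCT genre) counts unique genres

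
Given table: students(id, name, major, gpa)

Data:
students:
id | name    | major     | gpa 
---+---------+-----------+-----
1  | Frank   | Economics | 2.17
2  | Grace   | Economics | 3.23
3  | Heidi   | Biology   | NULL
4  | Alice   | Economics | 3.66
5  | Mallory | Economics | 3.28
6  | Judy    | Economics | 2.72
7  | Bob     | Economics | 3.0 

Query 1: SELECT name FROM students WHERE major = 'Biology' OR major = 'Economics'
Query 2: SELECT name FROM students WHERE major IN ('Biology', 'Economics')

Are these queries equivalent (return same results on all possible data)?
Yes, equivalent

Both queries return: [('Alice',), ('Bob',), ('Frank',), ('Grace',), ('Heidi',), ('Judy',), ('Mallory',)]

Reason: OR vs IN are equivalent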